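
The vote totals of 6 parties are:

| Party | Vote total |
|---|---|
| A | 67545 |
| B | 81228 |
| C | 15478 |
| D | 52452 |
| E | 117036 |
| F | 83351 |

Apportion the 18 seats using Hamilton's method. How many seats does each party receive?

The standard divisor is 417090/18 ≈ 23171.667.
Standard quotas: A 2.9150, B 3.5055, C 0.6680, D 2.2636, E 5.0508, F 3.5971.
Lower quotas: A 2, B 3, C 0, D 2, E 5, F 3 (sum 15, leaving 3 seats).
Remainders in descending order: A 0.9150, C 0.6680, F 0.5971, B 0.5055, D 0.2636, E 0.0508.
The surplus seats go to A, C, F.

A: 3, B: 3, C: 1, D: 2, E: 5, F: 4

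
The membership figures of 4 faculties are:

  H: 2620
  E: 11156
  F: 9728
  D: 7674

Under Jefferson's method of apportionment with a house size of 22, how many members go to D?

5

Standard divisor 31178/22 ≈ 1417.182; standard quotas: H 1.849, E 7.872, F 6.864, D 5.415.
Rounding down gives 1, 7, 6, 5 = 19 seats, so the divisor must be adjusted.
With modified divisor 1290: modified quotas H 2.031, E 8.648, F 7.541, D 5.949.
Rounding down: H 2, E 8, F 7, D 5 (total 22).
D receives 5.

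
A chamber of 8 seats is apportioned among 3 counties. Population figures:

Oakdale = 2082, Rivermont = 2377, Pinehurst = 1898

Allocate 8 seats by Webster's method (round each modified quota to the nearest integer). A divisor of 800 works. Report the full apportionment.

Oakdale=3, Rivermont=3, Pinehurst=2

With modified divisor 800: modified quotas Oakdale 2.603, Rivermont 2.971, Pinehurst 2.373.
Rounding to the nearest integer: Oakdale 3, Rivermont 3, Pinehurst 2 (total 8).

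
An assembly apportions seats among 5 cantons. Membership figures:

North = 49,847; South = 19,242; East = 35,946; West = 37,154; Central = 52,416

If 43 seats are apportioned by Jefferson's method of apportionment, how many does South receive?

Standard divisor 194605/43 ≈ 4525.698; standard quotas: North 11.014, South 4.252, East 7.943, West 8.210, Central 11.582.
Rounding down gives 11, 4, 7, 8, 11 = 41 seats, so the divisor must be adjusted.
With modified divisor 4300: modified quotas North 11.592, South 4.475, East 8.360, West 8.640, Central 12.190.
Rounding down: North 11, South 4, East 8, West 8, Central 12 (total 43).
South receives 4.

4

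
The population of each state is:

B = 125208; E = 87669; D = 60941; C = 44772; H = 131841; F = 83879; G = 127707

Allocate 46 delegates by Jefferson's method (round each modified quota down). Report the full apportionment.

Standard divisor 662017/46 ≈ 14391.674; standard quotas: B 8.700, E 6.092, D 4.234, C 3.111, H 9.161, F 5.828, G 8.874.
Rounding down gives 8, 6, 4, 3, 9, 5, 8 = 43 seats, so the divisor must be adjusted.
With modified divisor 13500: modified quotas B 9.275, E 6.494, D 4.514, C 3.316, H 9.766, F 6.213, G 9.460.
Rounding down: B 9, E 6, D 4, C 3, H 9, F 6, G 9 (total 46).

B 9; E 6; D 4; C 3; H 9; F 6; G 9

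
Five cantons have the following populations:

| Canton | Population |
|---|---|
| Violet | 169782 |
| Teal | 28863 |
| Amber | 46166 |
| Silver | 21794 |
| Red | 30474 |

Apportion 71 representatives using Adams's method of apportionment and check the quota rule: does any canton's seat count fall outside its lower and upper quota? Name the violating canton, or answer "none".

Violet

Standard quotas: Violet 40.577, Teal 6.898, Amber 11.033, Silver 5.209, Red 7.283.
Adams allocation: Violet 39, Teal 7, Amber 11, Silver 6, Red 8.
Violet has quota 40.577 (lower 40, upper 41) but receives 39 — outside the quota interval.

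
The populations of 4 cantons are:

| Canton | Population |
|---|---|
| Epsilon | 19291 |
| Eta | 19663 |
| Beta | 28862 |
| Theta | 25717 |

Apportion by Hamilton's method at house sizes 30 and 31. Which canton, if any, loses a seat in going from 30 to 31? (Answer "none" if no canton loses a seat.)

Eta

At 30 seats: Epsilon 6, Eta 7, Beta 9, Theta 8.
At 31 seats: Epsilon 6, Eta 6, Beta 10, Theta 9.
Eta drops from 7 to 6.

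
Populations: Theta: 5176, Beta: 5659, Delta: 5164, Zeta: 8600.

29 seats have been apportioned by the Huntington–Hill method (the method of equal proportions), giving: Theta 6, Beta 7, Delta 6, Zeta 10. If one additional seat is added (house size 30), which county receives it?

Zeta

Priority for the next seat is population ÷ (√(s·(s+1))).
Priorities: Theta 798.674, Beta 756.216, Delta 796.822, Zeta 819.978.
Highest priority: Zeta.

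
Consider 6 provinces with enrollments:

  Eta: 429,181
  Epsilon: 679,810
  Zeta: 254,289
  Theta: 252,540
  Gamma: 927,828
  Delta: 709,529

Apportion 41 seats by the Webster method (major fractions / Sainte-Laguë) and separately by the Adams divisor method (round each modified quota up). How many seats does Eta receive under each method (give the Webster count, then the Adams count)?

Webster: Eta 5, Epsilon 9, Zeta 3, Theta 3, Gamma 12, Delta 9.
Adams: Eta 6, Epsilon 9, Zeta 3, Theta 3, Gamma 11, Delta 9.
Eta gets 5 under Webster and 6 under Adams.

5 and 6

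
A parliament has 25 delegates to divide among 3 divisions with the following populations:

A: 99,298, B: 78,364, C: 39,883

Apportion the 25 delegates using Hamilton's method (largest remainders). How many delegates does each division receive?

Total 217545; standard divisor 217545/25 ≈ 8701.8.
Standard quotas: A 11.4112, B 9.0055, C 4.5833.
Lower quotas: A 11, B 9, C 4 (sum 24, leaving 1 seat).
Remainders in descending order: C 0.5833, A 0.4112, B 0.0055.
Largest remainder: C receives the extra seat.

A 11, B 9, C 5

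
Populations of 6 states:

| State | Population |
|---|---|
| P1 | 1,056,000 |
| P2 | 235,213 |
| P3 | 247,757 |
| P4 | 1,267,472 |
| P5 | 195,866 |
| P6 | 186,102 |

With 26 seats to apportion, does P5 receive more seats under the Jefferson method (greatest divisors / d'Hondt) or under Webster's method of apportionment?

Webster

Jefferson: P1 9, P2 2, P3 2, P4 11, P5 1, P6 1.
Webster: P1 9, P2 2, P3 2, P4 10, P5 2, P6 1.
P5 gets 1 under Jefferson and 2 under Webster.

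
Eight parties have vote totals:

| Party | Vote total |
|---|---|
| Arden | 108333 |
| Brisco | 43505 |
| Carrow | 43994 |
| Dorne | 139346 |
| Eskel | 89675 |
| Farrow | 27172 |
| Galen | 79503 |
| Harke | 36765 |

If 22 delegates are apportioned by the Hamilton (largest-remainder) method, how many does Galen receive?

3

Standard divisor: 568293 ÷ 22 ≈ 25831.5.
Standard quotas: Arden 4.1938, Brisco 1.6842, Carrow 1.7031, Dorne 5.3944, Eskel 3.4715, Farrow 1.0519, Galen 3.0778, Harke 1.4233.
Lower quotas: Arden 4, Brisco 1, Carrow 1, Dorne 5, Eskel 3, Farrow 1, Galen 3, Harke 1 (sum 19, leaving 3 seats).
Remainders in descending order: Carrow 0.7031, Brisco 0.6842, Eskel 0.4715, Harke 0.4233, Dorne 0.3944, Arden 0.1938, Galen 0.0778, Farrow 0.0519.
The surplus seats go to Carrow, Brisco, Eskel.
Galen receives 3.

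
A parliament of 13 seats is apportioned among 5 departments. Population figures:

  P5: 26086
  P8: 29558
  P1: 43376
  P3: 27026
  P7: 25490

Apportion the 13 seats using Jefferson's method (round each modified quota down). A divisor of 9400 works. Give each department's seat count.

P5 2, P8 3, P1 4, P3 2, P7 2

With modified divisor 9400: modified quotas P5 2.775, P8 3.144, P1 4.614, P3 2.875, P7 2.712.
Rounding down: P5 2, P8 3, P1 4, P3 2, P7 2 (total 13).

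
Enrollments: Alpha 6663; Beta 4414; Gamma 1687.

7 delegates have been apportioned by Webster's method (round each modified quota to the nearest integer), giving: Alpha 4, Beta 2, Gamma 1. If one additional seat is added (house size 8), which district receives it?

Beta

Priority for the next seat is population ÷ (current seats + 0.5).
Priorities: Alpha 1480.667, Beta 1765.600, Gamma 1124.667.
Highest priority: Beta.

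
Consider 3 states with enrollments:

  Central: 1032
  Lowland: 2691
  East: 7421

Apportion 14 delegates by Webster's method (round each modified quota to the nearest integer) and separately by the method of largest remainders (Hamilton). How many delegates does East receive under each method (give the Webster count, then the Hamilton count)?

Webster: Central 1, Lowland 3, East 10.
Hamilton: Central 1, Lowland 4, East 9.
East gets 10 under Webster and 9 under Hamilton.

10 and 9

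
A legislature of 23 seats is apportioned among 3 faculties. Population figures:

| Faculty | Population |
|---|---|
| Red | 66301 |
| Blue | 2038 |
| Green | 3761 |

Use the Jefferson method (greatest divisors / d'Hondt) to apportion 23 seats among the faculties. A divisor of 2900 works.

Red 22, Blue 0, Green 1

With modified divisor 2900: modified quotas Red 22.862, Blue 0.703, Green 1.297.
Rounding down: Red 22, Blue 0, Green 1 (total 23).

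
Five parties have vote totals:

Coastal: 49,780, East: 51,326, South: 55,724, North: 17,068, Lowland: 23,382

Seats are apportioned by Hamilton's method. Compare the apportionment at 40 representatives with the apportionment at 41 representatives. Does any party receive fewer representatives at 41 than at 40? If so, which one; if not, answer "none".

At 40 seats: Coastal 10, East 10, South 11, North 4, Lowland 5.
At 41 seats: Coastal 10, East 11, South 12, North 3, Lowland 5.
North drops from 4 to 3.

North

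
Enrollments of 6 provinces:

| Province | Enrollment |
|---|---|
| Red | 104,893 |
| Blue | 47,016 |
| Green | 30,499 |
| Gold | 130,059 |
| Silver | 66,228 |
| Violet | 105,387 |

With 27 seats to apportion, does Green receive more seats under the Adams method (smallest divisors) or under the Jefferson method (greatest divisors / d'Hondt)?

Adams

Adams: Red 5, Blue 3, Green 2, Gold 7, Silver 4, Violet 6.
Jefferson: Red 6, Blue 2, Green 1, Gold 8, Silver 4, Violet 6.
Green gets 2 under Adams and 1 under Jefferson.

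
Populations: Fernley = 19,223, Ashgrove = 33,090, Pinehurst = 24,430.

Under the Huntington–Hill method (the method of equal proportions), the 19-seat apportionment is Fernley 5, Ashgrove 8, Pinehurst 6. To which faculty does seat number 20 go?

Priority for the next seat is population ÷ (√(s·(s+1))).
Priorities: Fernley 3509.624, Ashgrove 3899.694, Pinehurst 3769.631.
Highest priority: Ashgrove.

Ashgrove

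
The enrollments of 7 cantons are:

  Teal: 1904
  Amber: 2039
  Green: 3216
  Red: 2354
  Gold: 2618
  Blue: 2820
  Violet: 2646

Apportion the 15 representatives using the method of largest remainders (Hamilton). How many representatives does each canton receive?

Teal 2; Amber 2; Green 3; Red 2; Gold 2; Blue 2; Violet 2

Standard divisor: 17597 ÷ 15 ≈ 1173.133.
Standard quotas: Teal 1.623, Amber 1.738, Green 2.741, Red 2.007, Gold 2.232, Blue 2.404, Violet 2.255.
Lower quotas: Teal 1, Amber 1, Green 2, Red 2, Gold 2, Blue 2, Violet 2 (sum 12, leaving 3 seats).
Remainders in descending order: Green 0.741, Amber 0.738, Teal 0.623, Blue 0.404, Violet 0.255, Gold 0.232, Red 0.007.
The surplus seats go to Green, Amber, Teal.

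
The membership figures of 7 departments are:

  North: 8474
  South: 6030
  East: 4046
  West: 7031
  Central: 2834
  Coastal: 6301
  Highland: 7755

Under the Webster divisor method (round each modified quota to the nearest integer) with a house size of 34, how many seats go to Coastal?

Standard divisor 42471/34 ≈ 1249.147; standard quotas: North 6.784, South 4.827, East 3.239, West 5.629, Central 2.269, Coastal 5.044, Highland 6.208.
Rounding to the nearest integer gives North 7, South 5, East 3, West 6, Central 2, Coastal 5, Highland 6 — total 34, matching the house size, so no adjustment is needed.
Coastal receives 5.

5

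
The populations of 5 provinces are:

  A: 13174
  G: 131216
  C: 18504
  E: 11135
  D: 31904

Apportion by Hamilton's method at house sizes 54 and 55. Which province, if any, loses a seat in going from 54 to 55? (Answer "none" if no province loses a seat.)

A

At 54 seats: A 4, G 34, C 5, E 3, D 8.
At 55 seats: A 3, G 35, C 5, E 3, D 9.
A drops from 4 to 3.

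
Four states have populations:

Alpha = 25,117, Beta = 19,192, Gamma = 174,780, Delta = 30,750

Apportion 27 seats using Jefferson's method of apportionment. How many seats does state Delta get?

Standard divisor 249839/27 ≈ 9253.296; standard quotas: Alpha 2.714, Beta 2.074, Gamma 18.888, Delta 3.323.
Rounding down gives 2, 2, 18, 3 = 25 seats, so the divisor must be adjusted.
With modified divisor 8600: modified quotas Alpha 2.921, Beta 2.232, Gamma 20.323, Delta 3.576.
Rounding down: Alpha 2, Beta 2, Gamma 20, Delta 3 (total 27).
Delta receives 3.

3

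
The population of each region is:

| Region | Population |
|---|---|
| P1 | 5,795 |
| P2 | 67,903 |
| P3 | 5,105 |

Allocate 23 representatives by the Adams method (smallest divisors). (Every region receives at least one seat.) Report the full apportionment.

P1=2, P2=19, P3=2

Standard divisor 78803/23 ≈ 3426.217; standard quotas: P1 1.691, P2 19.819, P3 1.490.
Rounding up gives 2, 20, 2 = 24 seats, so the divisor must be adjusted.
With modified divisor 3700: modified quotas P1 1.566, P2 18.352, P3 1.380.
Rounding up: P1 2, P2 19, P3 2 (total 23).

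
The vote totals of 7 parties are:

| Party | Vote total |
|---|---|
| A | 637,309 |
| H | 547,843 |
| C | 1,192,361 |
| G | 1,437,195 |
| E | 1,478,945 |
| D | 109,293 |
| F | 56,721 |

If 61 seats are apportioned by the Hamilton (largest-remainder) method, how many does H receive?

6

Standard divisor: 5459667 ÷ 61 ≈ 89502.738.
Standard quotas: A 7.1206, H 6.1210, C 13.3221, G 16.0576, E 16.5240, D 1.2211, F 0.6337.
Lower quotas: A 7, H 6, C 13, G 16, E 16, D 1, F 0 (sum 59, leaving 2 seats).
Remainders in descending order: F 0.6337, E 0.5240, C 0.3221, D 0.2211, H 0.1210, A 0.1206, G 0.0576.
Largest remainders: F, E receive the extra seats.
H receives 6.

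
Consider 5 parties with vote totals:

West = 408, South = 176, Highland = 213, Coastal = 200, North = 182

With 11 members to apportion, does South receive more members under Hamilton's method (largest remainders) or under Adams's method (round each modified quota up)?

Adams

Hamilton: West 4, South 1, Highland 2, Coastal 2, North 2.
Adams: West 3, South 2, Highland 2, Coastal 2, North 2.
South gets 1 under Hamilton and 2 under Adams.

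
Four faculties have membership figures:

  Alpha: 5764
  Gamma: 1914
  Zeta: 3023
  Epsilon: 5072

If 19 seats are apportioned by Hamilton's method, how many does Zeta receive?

The standard divisor is 15773/19 ≈ 830.158.
Standard quotas: Alpha 6.9433, Gamma 2.3056, Zeta 3.6415, Epsilon 6.1097.
Lower quotas: Alpha 6, Gamma 2, Zeta 3, Epsilon 6 (sum 17, leaving 2 seats).
Remainders in descending order: Alpha 0.9433, Zeta 0.6415, Gamma 0.3056, Epsilon 0.1097.
The surplus seats go to Alpha, Zeta.
Zeta receives 4.

4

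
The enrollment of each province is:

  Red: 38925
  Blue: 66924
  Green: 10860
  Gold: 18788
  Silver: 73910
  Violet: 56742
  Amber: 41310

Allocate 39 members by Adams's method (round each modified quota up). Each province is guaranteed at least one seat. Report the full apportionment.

Standard divisor 307459/39 ≈ 7883.564; standard quotas: Red 4.937, Blue 8.489, Green 1.378, Gold 2.383, Silver 9.375, Violet 7.198, Amber 5.240.
Rounding up gives 5, 9, 2, 3, 10, 8, 6 = 43 seats, so the divisor must be adjusted.
With modified divisor 8800: modified quotas Red 4.423, Blue 7.605, Green 1.234, Gold 2.135, Silver 8.399, Violet 6.448, Amber 4.694.
Rounding up: Red 5, Blue 8, Green 2, Gold 3, Silver 9, Violet 7, Amber 5 (total 39).

Red: 5; Blue: 8; Green: 2; Gold: 3; Silver: 9; Violet: 7; Amber: 5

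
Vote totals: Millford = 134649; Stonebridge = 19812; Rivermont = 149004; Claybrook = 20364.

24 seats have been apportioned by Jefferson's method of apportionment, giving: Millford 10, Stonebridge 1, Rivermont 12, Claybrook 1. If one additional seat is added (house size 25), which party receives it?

Millford

Priority for the next seat is population ÷ (current seats + 1).
Priorities: Millford 12240.818, Stonebridge 9906.000, Rivermont 11461.846, Claybrook 10182.000.
Highest priority: Millford.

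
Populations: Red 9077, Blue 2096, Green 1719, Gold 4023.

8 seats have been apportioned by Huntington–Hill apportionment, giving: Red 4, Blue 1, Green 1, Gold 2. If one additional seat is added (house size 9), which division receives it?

Priority for the next seat is population ÷ (√(s·(s+1))).
Priorities: Red 2029.679, Blue 1482.096, Green 1215.517, Gold 1642.383.
Highest priority: Red.

Red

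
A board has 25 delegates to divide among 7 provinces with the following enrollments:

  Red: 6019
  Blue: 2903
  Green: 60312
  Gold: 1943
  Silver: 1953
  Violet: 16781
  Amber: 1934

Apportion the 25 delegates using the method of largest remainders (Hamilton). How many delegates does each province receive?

Standard divisor: 91845 ÷ 25 ≈ 3673.8.
Standard quotas: Red 1.6384, Blue 0.7902, Green 16.4168, Gold 0.5289, Silver 0.5316, Violet 4.5678, Amber 0.5264.
Lower quotas: Red 1, Blue 0, Green 16, Gold 0, Silver 0, Violet 4, Amber 0 (sum 21, leaving 4 seats).
Remainders in descending order: Blue 0.7902, Red 0.6384, Violet 0.5678, Silver 0.5316, Gold 0.5289, Amber 0.5264, Green 0.4168.
Largest remainders: Blue, Red, Violet, Silver receive the extra seats.

Red 2; Blue 1; Green 16; Gold 0; Silver 1; Violet 5; Amber 0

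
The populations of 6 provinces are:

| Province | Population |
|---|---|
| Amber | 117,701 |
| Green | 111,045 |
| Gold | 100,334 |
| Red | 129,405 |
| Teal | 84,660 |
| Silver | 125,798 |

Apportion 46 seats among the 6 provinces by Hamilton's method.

The standard divisor is 668943/46 ≈ 14542.239.
Standard quotas: Amber 8.0937, Green 7.6360, Gold 6.8995, Red 8.8986, Teal 5.8217, Silver 8.6505.
Lower quotas: Amber 8, Green 7, Gold 6, Red 8, Teal 5, Silver 8 (sum 42, leaving 4 seats).
Remainders in descending order: Gold 0.8995, Red 0.8986, Teal 0.8217, Silver 0.6505, Green 0.6360, Amber 0.0937.
Largest remainders: Gold, Red, Teal, Silver receive the extra seats.

Amber 8, Green 7, Gold 7, Red 9, Teal 6, Silver 9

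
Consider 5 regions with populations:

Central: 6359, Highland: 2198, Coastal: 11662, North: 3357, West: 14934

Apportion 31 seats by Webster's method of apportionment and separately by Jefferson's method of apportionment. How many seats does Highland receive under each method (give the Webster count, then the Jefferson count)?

Webster: Central 5, Highland 2, Coastal 9, North 3, West 12.
Jefferson: Central 5, Highland 1, Coastal 10, North 2, West 13.
Highland gets 2 under Webster and 1 under Jefferson.

2 and 1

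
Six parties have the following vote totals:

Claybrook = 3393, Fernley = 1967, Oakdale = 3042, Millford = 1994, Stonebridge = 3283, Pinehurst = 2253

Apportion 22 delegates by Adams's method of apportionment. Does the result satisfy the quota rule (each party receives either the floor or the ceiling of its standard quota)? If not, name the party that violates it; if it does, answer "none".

Standard quotas: Claybrook 4.685, Fernley 2.716, Oakdale 4.201, Millford 2.753, Stonebridge 4.533, Pinehurst 3.111.
Adams allocation: Claybrook 5, Fernley 3, Oakdale 4, Millford 3, Stonebridge 4, Pinehurst 3.
Every allocation lies between the lower and upper quota.

none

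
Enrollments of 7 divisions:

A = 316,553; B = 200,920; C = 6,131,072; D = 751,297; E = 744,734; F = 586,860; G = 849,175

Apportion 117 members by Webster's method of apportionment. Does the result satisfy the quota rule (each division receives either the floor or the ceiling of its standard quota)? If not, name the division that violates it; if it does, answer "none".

C

Standard quotas: A 3.866, B 2.454, C 74.874, D 9.175, E 9.095, F 7.167, G 10.370.
Webster allocation: A 4, B 2, C 76, D 9, E 9, F 7, G 10.
C has quota 74.874 (lower 74, upper 75) but receives 76 — outside the quota interval.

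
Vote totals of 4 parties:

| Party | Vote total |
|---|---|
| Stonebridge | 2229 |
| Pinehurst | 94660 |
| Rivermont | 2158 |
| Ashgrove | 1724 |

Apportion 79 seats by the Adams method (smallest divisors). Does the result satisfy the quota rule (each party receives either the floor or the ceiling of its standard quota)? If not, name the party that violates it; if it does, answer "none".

Pinehurst

Standard quotas: Stonebridge 1.747, Pinehurst 74.209, Rivermont 1.692, Ashgrove 1.352.
Adams allocation: Stonebridge 2, Pinehurst 73, Rivermont 2, Ashgrove 2.
Pinehurst has quota 74.209 (lower 74, upper 75) but receives 73 — outside the quota interval.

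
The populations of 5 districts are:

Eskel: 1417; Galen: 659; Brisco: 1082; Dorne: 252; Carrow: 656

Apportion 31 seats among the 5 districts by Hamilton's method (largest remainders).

Standard divisor: 4066 ÷ 31 ≈ 131.161.
Standard quotas: Eskel 10.803, Galen 5.024, Brisco 8.249, Dorne 1.921, Carrow 5.001.
Lower quotas: Eskel 10, Galen 5, Brisco 8, Dorne 1, Carrow 5 (sum 29, leaving 2 seats).
Remainders in descending order: Dorne 0.921, Eskel 0.803, Brisco 0.249, Galen 0.024, Carrow 0.001.
The surplus seats go to Dorne, Eskel.

Eskel 11; Galen 5; Brisco 8; Dorne 2; Carrow 5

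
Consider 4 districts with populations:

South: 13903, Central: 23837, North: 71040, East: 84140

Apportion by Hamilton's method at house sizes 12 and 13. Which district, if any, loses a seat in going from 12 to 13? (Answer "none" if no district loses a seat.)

At 12 seats: South 1, Central 2, North 4, East 5.
At 13 seats: South 1, Central 1, North 5, East 6.
Central drops from 2 to 1.

Central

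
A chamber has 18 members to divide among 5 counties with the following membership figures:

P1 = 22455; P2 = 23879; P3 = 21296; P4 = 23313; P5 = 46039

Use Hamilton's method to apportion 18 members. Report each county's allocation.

Standard divisor: 136982 ÷ 18 ≈ 7610.111.
Standard quotas: P1 2.9507, P2 3.1378, P3 2.7984, P4 3.0634, P5 6.0497.
Lower quotas: P1 2, P2 3, P3 2, P4 3, P5 6 (sum 16, leaving 2 seats).
Remainders in descending order: P1 0.9507, P3 0.7984, P2 0.1378, P4 0.0634, P5 0.0497.
Largest remainders: P1, P3 receive the extra seats.

P1: 3, P2: 3, P3: 3, P4: 3, P5: 6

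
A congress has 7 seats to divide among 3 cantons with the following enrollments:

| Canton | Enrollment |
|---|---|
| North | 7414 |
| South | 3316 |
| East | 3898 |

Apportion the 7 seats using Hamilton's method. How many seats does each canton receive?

Standard divisor: 14628 ÷ 7 ≈ 2089.714.
Standard quotas: North 3.5479, South 1.5868, East 1.8653.
Lower quotas: North 3, South 1, East 1 (sum 5, leaving 2 seats).
Remainders in descending order: East 0.8653, South 0.5868, North 0.5479.
Largest remainders: East, South receive the extra seats.

North: 3, South: 2, East: 2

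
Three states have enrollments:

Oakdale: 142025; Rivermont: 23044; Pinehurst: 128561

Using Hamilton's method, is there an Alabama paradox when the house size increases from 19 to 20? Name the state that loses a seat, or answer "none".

At 19 seats: Oakdale 9, Rivermont 2, Pinehurst 8.
At 20 seats: Oakdale 10, Rivermont 1, Pinehurst 9.
Rivermont drops from 2 to 1.

Rivermont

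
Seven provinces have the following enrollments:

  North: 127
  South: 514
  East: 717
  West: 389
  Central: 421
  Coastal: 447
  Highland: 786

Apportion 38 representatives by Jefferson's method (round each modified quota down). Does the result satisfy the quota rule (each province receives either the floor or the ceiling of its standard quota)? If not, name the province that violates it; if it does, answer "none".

none

Standard quotas: North 1.419, South 5.743, East 8.011, West 4.346, Central 4.704, Coastal 4.994, Highland 8.782.
Jefferson allocation: North 1, South 6, East 8, West 4, Central 5, Coastal 5, Highland 9.
Every allocation lies between the lower and upper quota.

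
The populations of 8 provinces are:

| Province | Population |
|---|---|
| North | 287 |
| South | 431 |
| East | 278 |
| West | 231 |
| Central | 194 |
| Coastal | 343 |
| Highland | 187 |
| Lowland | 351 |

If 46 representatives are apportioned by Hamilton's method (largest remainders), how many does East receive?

Total 2302; standard divisor 2302/46 ≈ 50.043.
Standard quotas: North 5.735, South 8.613, East 5.555, West 4.616, Central 3.877, Coastal 6.854, Highland 3.737, Lowland 7.014.
Lower quotas: North 5, South 8, East 5, West 4, Central 3, Coastal 6, Highland 3, Lowland 7 (sum 41, leaving 5 seats).
Remainders in descending order: Central 0.877, Coastal 0.854, Highland 0.737, North 0.735, West 0.616, South 0.613, East 0.555, Lowland 0.014.
The surplus seats go to Central, Coastal, Highland, North, West.
East receives 5.

5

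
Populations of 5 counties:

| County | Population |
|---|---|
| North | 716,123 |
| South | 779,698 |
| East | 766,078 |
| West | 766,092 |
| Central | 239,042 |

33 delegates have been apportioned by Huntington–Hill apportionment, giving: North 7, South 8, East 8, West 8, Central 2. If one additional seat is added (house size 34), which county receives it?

Priority for the next seat is population ÷ (√(s·(s+1))).
Priorities: North 95695.961, South 91888.291, East 90283.158, West 90284.808, Central 97588.488.
Highest priority: Central.

Central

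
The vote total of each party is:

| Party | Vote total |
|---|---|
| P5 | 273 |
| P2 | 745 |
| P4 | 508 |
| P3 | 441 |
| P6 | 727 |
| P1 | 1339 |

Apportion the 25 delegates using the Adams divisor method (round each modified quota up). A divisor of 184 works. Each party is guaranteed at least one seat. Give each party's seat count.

With modified divisor 184: modified quotas P5 1.484, P2 4.049, P4 2.761, P3 2.397, P6 3.951, P1 7.277.
Rounding up: P5 2, P2 5, P4 3, P3 3, P6 4, P1 8 (total 25).

P5=2, P2=5, P4=3, P3=3, P6=4, P1=8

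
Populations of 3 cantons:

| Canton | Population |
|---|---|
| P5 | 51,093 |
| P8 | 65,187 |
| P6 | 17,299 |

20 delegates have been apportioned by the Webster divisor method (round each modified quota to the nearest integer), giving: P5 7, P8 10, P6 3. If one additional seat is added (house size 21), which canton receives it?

P5

Priority for the next seat is population ÷ (current seats + 0.5).
Priorities: P5 6812.400, P8 6208.286, P6 4942.571.
Highest priority: P5.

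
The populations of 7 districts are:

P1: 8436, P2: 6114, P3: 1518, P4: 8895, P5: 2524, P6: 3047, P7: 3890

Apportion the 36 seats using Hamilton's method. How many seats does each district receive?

Standard divisor: 34424 ÷ 36 ≈ 956.222.
Standard quotas: P1 8.8222, P2 6.3939, P3 1.5875, P4 9.3022, P5 2.6396, P6 3.1865, P7 4.0681.
Lower quotas: P1 8, P2 6, P3 1, P4 9, P5 2, P6 3, P7 4 (sum 33, leaving 3 seats).
Remainders in descending order: P1 0.8222, P5 0.6396, P3 0.5875, P2 0.3939, P4 0.3022, P6 0.1865, P7 0.0681.
Largest remainders: P1, P5, P3 receive the extra seats.

P1=9, P2=6, P3=2, P4=9, P5=3, P6=3, P7=4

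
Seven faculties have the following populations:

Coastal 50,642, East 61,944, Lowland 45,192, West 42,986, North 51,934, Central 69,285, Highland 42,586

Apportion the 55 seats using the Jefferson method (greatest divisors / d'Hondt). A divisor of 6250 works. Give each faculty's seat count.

Coastal=8; East=9; Lowland=7; West=6; North=8; Central=11; Highland=6

With modified divisor 6250: modified quotas Coastal 8.103, East 9.911, Lowland 7.231, West 6.878, North 8.309, Central 11.086, Highland 6.814.
Rounding down: Coastal 8, East 9, Lowland 7, West 6, North 8, Central 11, Highland 6 (total 55).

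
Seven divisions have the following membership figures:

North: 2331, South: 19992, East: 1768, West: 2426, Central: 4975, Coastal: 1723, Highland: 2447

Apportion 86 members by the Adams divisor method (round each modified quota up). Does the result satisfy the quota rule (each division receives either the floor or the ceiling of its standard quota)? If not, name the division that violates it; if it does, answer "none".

South

Standard quotas: North 5.621, South 48.211, East 4.264, West 5.850, Central 11.997, Coastal 4.155, Highland 5.901.
Adams allocation: North 6, South 47, East 5, West 6, Central 12, Coastal 4, Highland 6.
South has quota 48.211 (lower 48, upper 49) but receives 47 — outside the quota interval.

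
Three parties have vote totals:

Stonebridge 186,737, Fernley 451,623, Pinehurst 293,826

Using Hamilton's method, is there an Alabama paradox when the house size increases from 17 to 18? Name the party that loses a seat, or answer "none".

At 17 seats: Stonebridge 4, Fernley 8, Pinehurst 5.
At 18 seats: Stonebridge 3, Fernley 9, Pinehurst 6.
Stonebridge drops from 4 to 3.

Stonebridge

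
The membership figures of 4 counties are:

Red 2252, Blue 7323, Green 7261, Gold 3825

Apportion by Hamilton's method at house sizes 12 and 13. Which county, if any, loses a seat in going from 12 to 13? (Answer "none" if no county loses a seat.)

Red

At 12 seats: Red 2, Blue 4, Green 4, Gold 2.
At 13 seats: Red 1, Blue 5, Green 5, Gold 2.
Red drops from 2 to 1.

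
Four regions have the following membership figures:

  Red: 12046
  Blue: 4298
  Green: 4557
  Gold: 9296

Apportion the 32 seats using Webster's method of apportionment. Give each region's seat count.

Red 13, Blue 4, Green 5, Gold 10

Standard divisor 30197/32 ≈ 943.656; standard quotas: Red 12.765, Blue 4.555, Green 4.829, Gold 9.851.
Rounding to the nearest integer gives 13, 5, 5, 10 = 33 seats, so the divisor must be adjusted.
With modified divisor 960: modified quotas Red 12.548, Blue 4.477, Green 4.747, Gold 9.683.
Rounding to the nearest integer: Red 13, Blue 4, Green 5, Gold 10 (total 32).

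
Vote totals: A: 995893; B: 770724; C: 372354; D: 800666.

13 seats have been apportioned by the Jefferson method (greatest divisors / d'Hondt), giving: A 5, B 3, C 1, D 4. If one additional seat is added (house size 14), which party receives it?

Priority for the next seat is population ÷ (current seats + 1).
Priorities: A 165982.167, B 192681.000, C 186177.000, D 160133.200.
Highest priority: B.

B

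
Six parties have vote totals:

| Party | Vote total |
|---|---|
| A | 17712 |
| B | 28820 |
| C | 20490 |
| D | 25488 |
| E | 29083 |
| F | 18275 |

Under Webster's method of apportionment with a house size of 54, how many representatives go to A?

7

Standard divisor 139868/54 ≈ 2590.148; standard quotas: A 6.838, B 11.127, C 7.911, D 9.840, E 11.228, F 7.056.
Rounding to the nearest integer gives A 7, B 11, C 8, D 10, E 11, F 7 — total 54, matching the house size, so no adjustment is needed.
A receives 7.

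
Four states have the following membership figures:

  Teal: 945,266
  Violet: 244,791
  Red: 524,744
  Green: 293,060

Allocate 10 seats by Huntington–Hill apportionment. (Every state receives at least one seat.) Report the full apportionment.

Teal 5, Violet 1, Red 3, Green 1

With divisor 209296: modified quotas Teal 4.516, Violet 1.170, Red 2.507, Green 1.400.
Geometric-mean thresholds: Teal √(4·5)=4.472, Violet √(1·2)=1.414, Red √(2·3)=2.449, Green √(1·2)=1.414.
Each quota rounded against its threshold gives Teal 5, Violet 1, Red 3, Green 1 (total 10).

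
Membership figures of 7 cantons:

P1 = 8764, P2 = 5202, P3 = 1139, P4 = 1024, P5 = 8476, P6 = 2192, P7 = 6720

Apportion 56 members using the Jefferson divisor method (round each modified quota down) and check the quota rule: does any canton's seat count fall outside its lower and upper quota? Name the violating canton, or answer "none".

Standard quotas: P1 14.643, P2 8.691, P3 1.903, P4 1.711, P5 14.162, P6 3.662, P7 11.228.
Jefferson allocation: P1 15, P2 9, P3 2, P4 1, P5 15, P6 3, P7 11.
Every allocation lies between the lower and upper quota.

none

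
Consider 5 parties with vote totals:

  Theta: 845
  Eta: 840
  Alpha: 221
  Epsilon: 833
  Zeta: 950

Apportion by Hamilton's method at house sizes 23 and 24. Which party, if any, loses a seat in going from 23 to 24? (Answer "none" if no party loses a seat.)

At 23 seats: Theta 5, Eta 5, Alpha 2, Epsilon 5, Zeta 6.
At 24 seats: Theta 6, Eta 6, Alpha 1, Epsilon 5, Zeta 6.
Alpha drops from 2 to 1.

Alpha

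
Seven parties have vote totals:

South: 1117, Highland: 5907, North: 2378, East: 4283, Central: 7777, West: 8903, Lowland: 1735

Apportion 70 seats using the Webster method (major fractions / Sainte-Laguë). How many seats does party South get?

2

Standard divisor 32100/70 ≈ 458.571; standard quotas: South 2.436, Highland 12.881, North 5.186, East 9.340, Central 16.959, West 19.415, Lowland 3.783.
Rounding to the nearest integer gives 2, 13, 5, 9, 17, 19, 4 = 69 seats, so the divisor must be adjusted.
With modified divisor 454: modified quotas South 2.460, Highland 13.011, North 5.238, East 9.434, Central 17.130, West 19.610, Lowland 3.822.
Rounding to the nearest integer: South 2, Highland 13, North 5, East 9, Central 17, West 20, Lowland 4 (total 70).
South receives 2.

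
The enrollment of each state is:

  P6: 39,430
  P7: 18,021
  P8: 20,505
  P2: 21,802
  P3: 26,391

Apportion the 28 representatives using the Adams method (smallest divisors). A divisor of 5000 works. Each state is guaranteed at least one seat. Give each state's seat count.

P6: 8, P7: 4, P8: 5, P2: 5, P3: 6

With modified divisor 5000: modified quotas P6 7.886, P7 3.604, P8 4.101, P2 4.360, P3 5.278.
Rounding up: P6 8, P7 4, P8 5, P2 5, P3 6 (total 28).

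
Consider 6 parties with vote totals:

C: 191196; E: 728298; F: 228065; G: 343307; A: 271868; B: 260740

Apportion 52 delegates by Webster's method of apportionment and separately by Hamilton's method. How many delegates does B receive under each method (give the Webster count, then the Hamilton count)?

7 and 6

Webster: C 5, E 18, F 6, G 9, A 7, B 7.
Hamilton: C 5, E 19, F 6, G 9, A 7, B 6.
B gets 7 under Webster and 6 under Hamilton.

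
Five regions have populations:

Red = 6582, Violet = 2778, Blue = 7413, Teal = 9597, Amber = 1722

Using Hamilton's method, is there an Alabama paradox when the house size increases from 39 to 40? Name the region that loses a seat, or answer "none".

Amber

At 39 seats: Red 9, Violet 4, Blue 10, Teal 13, Amber 3.
At 40 seats: Red 9, Violet 4, Blue 11, Teal 14, Amber 2.
Amber drops from 3 to 2.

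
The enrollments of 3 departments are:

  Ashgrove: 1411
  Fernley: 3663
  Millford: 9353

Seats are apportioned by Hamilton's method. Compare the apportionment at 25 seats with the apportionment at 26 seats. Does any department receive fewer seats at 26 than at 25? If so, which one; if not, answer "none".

Ashgrove

At 25 seats: Ashgrove 3, Fernley 6, Millford 16.
At 26 seats: Ashgrove 2, Fernley 7, Millford 17.
Ashgrove drops from 3 to 2.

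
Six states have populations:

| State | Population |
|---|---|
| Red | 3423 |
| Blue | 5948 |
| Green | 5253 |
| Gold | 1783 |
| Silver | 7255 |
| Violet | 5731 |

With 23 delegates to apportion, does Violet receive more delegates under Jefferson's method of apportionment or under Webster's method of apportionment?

Jefferson

Jefferson: Red 2, Blue 5, Green 4, Gold 1, Silver 6, Violet 5.
Webster: Red 3, Blue 5, Green 4, Gold 1, Silver 6, Violet 4.
Violet gets 5 under Jefferson and 4 under Webster.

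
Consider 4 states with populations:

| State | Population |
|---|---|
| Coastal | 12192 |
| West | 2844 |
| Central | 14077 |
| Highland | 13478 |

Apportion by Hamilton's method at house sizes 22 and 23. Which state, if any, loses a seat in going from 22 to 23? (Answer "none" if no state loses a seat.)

At 22 seats: Coastal 6, West 2, Central 7, Highland 7.
At 23 seats: Coastal 7, West 1, Central 8, Highland 7.
West drops from 2 to 1.

West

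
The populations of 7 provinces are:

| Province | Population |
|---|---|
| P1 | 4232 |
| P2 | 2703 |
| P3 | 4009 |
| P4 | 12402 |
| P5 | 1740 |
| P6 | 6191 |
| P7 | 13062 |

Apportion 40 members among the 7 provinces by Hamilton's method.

P1 4, P2 2, P3 4, P4 11, P5 1, P6 6, P7 12

The standard divisor is 44339/40 ≈ 1108.475.
Standard quotas: P1 3.8179, P2 2.4385, P3 3.6167, P4 11.1883, P5 1.5697, P6 5.5852, P7 11.7838.
Lower quotas: P1 3, P2 2, P3 3, P4 11, P5 1, P6 5, P7 11 (sum 36, leaving 4 seats).
Remainders in descending order: P1 0.8179, P7 0.7838, P3 0.6167, P6 0.5852, P5 0.5697, P2 0.4385, P4 0.1883.
Largest remainders: P1, P7, P3, P6 receive the extra seats.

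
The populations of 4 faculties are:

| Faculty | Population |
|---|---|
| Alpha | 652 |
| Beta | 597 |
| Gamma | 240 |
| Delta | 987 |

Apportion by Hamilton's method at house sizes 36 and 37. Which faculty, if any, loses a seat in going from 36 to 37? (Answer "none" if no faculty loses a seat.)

Gamma

At 36 seats: Alpha 9, Beta 9, Gamma 4, Delta 14.
At 37 seats: Alpha 10, Beta 9, Gamma 3, Delta 15.
Gamma drops from 4 to 3.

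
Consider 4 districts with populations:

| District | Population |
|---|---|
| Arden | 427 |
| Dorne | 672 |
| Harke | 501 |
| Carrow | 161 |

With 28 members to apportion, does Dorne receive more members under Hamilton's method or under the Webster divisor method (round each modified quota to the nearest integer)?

Hamilton

Hamilton: Arden 7, Dorne 11, Harke 8, Carrow 2.
Webster: Arden 7, Dorne 10, Harke 8, Carrow 3.
Dorne gets 11 under Hamilton and 10 under Webster.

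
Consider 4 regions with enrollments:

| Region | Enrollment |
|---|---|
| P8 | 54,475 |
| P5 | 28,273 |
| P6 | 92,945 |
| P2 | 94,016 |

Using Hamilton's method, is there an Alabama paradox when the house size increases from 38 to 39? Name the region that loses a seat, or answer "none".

At 38 seats: P8 8, P5 4, P6 13, P2 13.
At 39 seats: P8 8, P5 4, P6 13, P2 14.
No region's allocation decreased.

none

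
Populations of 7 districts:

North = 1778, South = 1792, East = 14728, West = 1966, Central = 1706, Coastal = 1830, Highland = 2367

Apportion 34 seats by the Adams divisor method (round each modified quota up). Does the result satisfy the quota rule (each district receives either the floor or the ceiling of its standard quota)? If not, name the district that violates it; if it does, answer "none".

East

Standard quotas: North 2.310, South 2.328, East 19.137, West 2.555, Central 2.217, Coastal 2.378, Highland 3.076.
Adams allocation: North 3, South 3, East 17, West 3, Central 2, Coastal 3, Highland 3.
East has quota 19.137 (lower 19, upper 20) but receives 17 — outside the quota interval.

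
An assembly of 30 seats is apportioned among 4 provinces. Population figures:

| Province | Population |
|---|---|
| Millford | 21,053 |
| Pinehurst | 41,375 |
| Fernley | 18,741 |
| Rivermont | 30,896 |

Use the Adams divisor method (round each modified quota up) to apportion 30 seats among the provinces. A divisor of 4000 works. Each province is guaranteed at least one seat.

With modified divisor 4000: modified quotas Millford 5.263, Pinehurst 10.344, Fernley 4.685, Rivermont 7.724.
Rounding up: Millford 6, Pinehurst 11, Fernley 5, Rivermont 8 (total 30).

Millford 6, Pinehurst 11, Fernley 5, Rivermont 8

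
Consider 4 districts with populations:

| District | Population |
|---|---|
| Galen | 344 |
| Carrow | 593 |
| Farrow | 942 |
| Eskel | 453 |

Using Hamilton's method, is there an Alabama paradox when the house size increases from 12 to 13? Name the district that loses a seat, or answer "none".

none

At 12 seats: Galen 2, Carrow 3, Farrow 5, Eskel 2.
At 13 seats: Galen 2, Carrow 3, Farrow 5, Eskel 3.
No district's allocation decreased.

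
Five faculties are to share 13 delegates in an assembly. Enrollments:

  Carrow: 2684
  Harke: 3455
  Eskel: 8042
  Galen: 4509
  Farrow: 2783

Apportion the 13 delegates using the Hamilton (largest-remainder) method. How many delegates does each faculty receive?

Total 21473; standard divisor 21473/13 ≈ 1651.769.
Standard quotas: Carrow 1.6249, Harke 2.0917, Eskel 4.8687, Galen 2.7298, Farrow 1.6849.
Lower quotas: Carrow 1, Harke 2, Eskel 4, Galen 2, Farrow 1 (sum 10, leaving 3 seats).
Remainders in descending order: Eskel 0.8687, Galen 0.7298, Farrow 0.6849, Carrow 0.6249, Harke 0.0917.
The surplus seats go to Eskel, Galen, Farrow.

Carrow 1, Harke 2, Eskel 5, Galen 3, Farrow 2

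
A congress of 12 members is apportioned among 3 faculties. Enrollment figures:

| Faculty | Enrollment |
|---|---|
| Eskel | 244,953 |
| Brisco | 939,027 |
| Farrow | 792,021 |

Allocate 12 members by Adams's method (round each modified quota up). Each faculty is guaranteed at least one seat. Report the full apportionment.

Standard divisor 1976001/12 ≈ 164666.75; standard quotas: Eskel 1.488, Brisco 5.703, Farrow 4.810.
Rounding up gives 2, 6, 5 = 13 seats, so the divisor must be adjusted.
With modified divisor 192900: modified quotas Eskel 1.270, Brisco 4.868, Farrow 4.106.
Rounding up: Eskel 2, Brisco 5, Farrow 5 (total 12).

Eskel 2, Brisco 5, Farrow 5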